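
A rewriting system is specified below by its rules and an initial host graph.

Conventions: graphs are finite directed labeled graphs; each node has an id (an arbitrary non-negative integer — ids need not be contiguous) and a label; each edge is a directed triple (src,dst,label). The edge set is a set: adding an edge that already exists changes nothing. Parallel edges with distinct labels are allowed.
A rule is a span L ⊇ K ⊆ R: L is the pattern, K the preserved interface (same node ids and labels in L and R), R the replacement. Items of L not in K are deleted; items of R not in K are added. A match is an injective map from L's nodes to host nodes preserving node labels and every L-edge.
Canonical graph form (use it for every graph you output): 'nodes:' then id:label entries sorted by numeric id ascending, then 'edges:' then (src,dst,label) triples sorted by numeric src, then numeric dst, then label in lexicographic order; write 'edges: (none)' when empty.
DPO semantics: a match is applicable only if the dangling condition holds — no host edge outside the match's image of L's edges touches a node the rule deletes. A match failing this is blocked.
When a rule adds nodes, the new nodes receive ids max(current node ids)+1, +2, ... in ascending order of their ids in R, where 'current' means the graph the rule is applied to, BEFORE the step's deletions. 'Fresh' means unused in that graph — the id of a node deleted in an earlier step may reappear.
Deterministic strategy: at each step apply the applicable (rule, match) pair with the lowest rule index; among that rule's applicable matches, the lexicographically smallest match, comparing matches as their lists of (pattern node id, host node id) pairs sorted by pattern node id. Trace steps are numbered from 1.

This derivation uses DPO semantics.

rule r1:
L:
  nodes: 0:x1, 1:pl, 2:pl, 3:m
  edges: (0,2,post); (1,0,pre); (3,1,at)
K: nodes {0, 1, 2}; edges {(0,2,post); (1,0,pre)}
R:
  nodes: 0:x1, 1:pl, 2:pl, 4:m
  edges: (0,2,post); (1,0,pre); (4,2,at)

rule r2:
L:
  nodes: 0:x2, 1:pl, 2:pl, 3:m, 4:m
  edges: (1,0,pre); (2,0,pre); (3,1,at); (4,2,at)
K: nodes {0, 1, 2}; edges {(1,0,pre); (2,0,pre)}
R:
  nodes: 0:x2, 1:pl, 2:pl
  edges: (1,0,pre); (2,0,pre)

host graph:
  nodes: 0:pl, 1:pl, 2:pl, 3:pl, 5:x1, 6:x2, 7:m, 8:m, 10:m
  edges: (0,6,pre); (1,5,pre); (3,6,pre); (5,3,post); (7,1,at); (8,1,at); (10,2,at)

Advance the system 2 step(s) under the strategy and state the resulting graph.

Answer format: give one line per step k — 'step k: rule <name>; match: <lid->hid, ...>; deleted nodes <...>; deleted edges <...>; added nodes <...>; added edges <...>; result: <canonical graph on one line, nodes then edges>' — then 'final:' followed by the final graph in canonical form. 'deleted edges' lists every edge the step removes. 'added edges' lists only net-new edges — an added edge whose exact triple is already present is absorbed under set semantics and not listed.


step 1: rule r1; match: 0->5, 1->1, 2->3, 3->7; deleted nodes 7; deleted edges (7,1,at); added nodes 11; added edges (11,3,at); result: nodes: 0:pl, 1:pl, 2:pl, 3:pl, 5:x1, 6:x2, 8:m, 10:m, 11:m edges: (0,6,pre); (1,5,pre); (3,6,pre); (5,3,post); (8,1,at); (10,2,at); (11,3,at)
step 2: rule r1; match: 0->5, 1->1, 2->3, 3->8; deleted nodes 8; deleted edges (8,1,at); added nodes 12; added edges (12,3,at); result: nodes: 0:pl, 1:pl, 2:pl, 3:pl, 5:x1, 6:x2, 10:m, 11:m, 12:m edges: (0,6,pre); (1,5,pre); (3,6,pre); (5,3,post); (10,2,at); (11,3,at); (12,3,at)
final:
nodes: 0:pl, 1:pl, 2:pl, 3:pl, 5:x1, 6:x2, 10:m, 11:m, 12:m
edges: (0,6,pre); (1,5,pre); (3,6,pre); (5,3,post); (10,2,at); (11,3,at); (12,3,at)


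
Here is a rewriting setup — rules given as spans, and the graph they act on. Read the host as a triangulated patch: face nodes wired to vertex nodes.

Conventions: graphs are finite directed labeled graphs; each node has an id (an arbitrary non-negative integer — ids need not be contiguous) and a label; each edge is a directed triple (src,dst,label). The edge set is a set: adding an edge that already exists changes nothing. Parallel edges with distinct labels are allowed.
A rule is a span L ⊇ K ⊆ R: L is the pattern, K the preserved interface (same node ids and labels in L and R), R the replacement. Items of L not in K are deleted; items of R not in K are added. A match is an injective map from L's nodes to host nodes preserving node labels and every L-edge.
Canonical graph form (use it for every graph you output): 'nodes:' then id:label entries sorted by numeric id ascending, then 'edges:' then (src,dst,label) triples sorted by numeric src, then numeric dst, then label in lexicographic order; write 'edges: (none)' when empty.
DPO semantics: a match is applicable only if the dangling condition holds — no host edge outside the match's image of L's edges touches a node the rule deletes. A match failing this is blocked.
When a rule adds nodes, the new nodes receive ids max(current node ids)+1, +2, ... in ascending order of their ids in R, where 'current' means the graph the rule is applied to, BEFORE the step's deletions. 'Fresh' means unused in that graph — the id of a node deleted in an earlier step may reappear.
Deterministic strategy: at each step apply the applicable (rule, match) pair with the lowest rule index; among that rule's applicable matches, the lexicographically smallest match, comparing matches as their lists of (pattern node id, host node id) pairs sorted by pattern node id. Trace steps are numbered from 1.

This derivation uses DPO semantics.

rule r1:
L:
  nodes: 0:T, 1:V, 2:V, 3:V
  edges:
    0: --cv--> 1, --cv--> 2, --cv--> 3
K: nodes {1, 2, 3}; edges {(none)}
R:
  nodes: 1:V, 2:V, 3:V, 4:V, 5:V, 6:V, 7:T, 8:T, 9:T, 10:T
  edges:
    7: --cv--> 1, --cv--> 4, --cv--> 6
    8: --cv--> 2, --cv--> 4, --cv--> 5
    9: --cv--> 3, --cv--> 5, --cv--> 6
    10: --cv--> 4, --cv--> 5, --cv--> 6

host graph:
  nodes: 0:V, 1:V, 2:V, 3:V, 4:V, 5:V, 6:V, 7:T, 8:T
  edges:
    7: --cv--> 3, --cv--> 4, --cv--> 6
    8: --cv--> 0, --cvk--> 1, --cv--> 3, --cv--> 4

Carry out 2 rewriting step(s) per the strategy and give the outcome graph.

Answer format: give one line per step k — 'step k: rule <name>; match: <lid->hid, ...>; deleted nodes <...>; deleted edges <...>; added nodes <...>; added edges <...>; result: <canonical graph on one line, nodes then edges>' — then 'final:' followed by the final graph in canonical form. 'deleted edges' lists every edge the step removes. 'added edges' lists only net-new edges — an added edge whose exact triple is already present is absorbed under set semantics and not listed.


step 1: rule r1; match: 0->7, 1->3, 2->4, 3->6; deleted nodes 7; deleted edges (7,3,cv); (7,4,cv); (7,6,cv); added nodes 9, 10, 11, 12, 13, 14, 15; added edges (12,3,cv); (12,9,cv); (12,11,cv); (13,4,cv); (13,9,cv); (13,10,cv); (14,6,cv); (14,10,cv); (14,11,cv); (15,9,cv); (15,10,cv); (15,11,cv); result: nodes: 0:V, 1:V, 2:V, 3:V, 4:V, 5:V, 6:V, 8:T, 9:V, 10:V, 11:V, 12:T, 13:T, 14:T, 15:T edges: (8,0,cv); (8,1,cvk); (8,3,cv); (8,4,cv); (12,3,cv); (12,9,cv); (12,11,cv); (13,4,cv); (13,9,cv); (13,10,cv); (14,6,cv); (14,10,cv); (14,11,cv); (15,9,cv); (15,10,cv); (15,11,cv)
step 2: rule r1; match: 0->12, 1->3, 2->9, 3->11; deleted nodes 12; deleted edges (12,3,cv); (12,9,cv); (12,11,cv); added nodes 16, 17, 18, 19, 20, 21, 22; added edges (19,3,cv); (19,16,cv); (19,18,cv); (20,9,cv); (20,16,cv); (20,17,cv); (21,11,cv); (21,17,cv); (21,18,cv); (22,16,cv); (22,17,cv); (22,18,cv); result: nodes: 0:V, 1:V, 2:V, 3:V, 4:V, 5:V, 6:V, 8:T, 9:V, 10:V, 11:V, 13:T, 14:T, 15:T, 16:V, 17:V, 18:V, 19:T, 20:T, 21:T, 22:T edges: (8,0,cv); (8,1,cvk); (8,3,cv); (8,4,cv); (13,4,cv); (13,9,cv); (13,10,cv); (14,6,cv); (14,10,cv); (14,11,cv); (15,9,cv); (15,10,cv); (15,11,cv); (19,3,cv); (19,16,cv); (19,18,cv); (20,9,cv); (20,16,cv); (20,17,cv); (21,11,cv); (21,17,cv); (21,18,cv); (22,16,cv); (22,17,cv); (22,18,cv)
final:
nodes: 0:V, 1:V, 2:V, 3:V, 4:V, 5:V, 6:V, 8:T, 9:V, 10:V, 11:V, 13:T, 14:T, 15:T, 16:V, 17:V, 18:V, 19:T, 20:T, 21:T, 22:T
edges: (8,0,cv); (8,1,cvk); (8,3,cv); (8,4,cv); (13,4,cv); (13,9,cv); (13,10,cv); (14,6,cv); (14,10,cv); (14,11,cv); (15,9,cv); (15,10,cv); (15,11,cv); (19,3,cv); (19,16,cv); (19,18,cv); (20,9,cv); (20,16,cv); (20,17,cv); (21,11,cv); (21,17,cv); (21,18,cv); (22,16,cv); (22,17,cv); (22,18,cv)


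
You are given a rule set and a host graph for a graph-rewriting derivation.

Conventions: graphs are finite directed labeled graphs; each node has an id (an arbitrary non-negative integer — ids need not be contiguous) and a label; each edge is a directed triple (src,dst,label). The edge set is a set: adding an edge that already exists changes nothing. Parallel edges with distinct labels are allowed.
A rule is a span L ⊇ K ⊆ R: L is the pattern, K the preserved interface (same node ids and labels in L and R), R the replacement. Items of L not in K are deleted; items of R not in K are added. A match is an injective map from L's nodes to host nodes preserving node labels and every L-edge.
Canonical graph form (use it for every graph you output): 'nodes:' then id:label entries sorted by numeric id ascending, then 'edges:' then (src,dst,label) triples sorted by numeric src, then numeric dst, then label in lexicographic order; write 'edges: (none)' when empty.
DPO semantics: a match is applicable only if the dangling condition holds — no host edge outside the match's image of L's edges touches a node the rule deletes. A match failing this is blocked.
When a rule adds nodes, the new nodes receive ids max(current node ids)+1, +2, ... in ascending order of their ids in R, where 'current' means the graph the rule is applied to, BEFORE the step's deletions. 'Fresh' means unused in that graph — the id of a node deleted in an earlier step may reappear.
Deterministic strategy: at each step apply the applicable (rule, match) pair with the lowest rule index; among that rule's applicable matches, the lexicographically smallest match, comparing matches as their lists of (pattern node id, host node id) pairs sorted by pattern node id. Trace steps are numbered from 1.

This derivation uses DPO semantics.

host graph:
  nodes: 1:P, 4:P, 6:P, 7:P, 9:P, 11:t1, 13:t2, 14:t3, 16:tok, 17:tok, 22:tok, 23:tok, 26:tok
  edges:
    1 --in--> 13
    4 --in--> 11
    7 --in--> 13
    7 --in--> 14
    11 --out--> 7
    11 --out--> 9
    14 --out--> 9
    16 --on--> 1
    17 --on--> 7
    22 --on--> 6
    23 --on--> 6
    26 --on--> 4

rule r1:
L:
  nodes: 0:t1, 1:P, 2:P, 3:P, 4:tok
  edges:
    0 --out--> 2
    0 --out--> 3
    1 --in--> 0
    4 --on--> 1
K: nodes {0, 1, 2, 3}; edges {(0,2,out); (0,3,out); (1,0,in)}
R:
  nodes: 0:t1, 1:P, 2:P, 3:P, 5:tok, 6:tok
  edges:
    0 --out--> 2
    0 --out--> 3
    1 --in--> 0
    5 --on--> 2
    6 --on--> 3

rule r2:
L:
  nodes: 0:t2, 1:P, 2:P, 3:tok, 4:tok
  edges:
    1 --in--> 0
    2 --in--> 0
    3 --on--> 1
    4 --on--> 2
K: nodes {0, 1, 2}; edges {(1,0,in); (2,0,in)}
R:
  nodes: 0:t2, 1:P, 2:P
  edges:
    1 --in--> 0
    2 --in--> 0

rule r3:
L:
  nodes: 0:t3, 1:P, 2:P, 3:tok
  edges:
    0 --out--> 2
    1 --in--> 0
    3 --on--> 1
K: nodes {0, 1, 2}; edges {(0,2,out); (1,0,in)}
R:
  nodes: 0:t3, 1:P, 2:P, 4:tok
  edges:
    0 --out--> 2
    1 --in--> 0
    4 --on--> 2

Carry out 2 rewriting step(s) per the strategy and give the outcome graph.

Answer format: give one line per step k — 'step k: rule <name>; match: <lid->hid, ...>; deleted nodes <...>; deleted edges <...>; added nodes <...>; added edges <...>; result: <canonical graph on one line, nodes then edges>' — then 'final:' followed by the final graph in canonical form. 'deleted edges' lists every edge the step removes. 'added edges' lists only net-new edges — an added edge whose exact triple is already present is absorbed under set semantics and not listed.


step 1: rule r1; match: 0->11, 1->4, 2->7, 3->9, 4->26; deleted nodes 26; deleted edges (26,4,on); added nodes 27, 28; added edges (27,7,on); (28,9,on); result: nodes: 1:P, 4:P, 6:P, 7:P, 9:P, 11:t1, 13:t2, 14:t3, 16:tok, 17:tok, 22:tok, 23:tok, 27:tok, 28:tok edges: (1,13,in); (4,11,in); (7,13,in); (7,14,in); (11,7,out); (11,9,out); (14,9,out); (16,1,on); (17,7,on); (22,6,on); (23,6,on); (27,7,on); (28,9,on)
step 2: rule r2; match: 0->13, 1->1, 2->7, 3->16, 4->17; deleted nodes 16, 17; deleted edges (16,1,on); (17,7,on); added nodes (none); added edges (none); result: nodes: 1:P, 4:P, 6:P, 7:P, 9:P, 11:t1, 13:t2, 14:t3, 22:tok, 23:tok, 27:tok, 28:tok edges: (1,13,in); (4,11,in); (7,13,in); (7,14,in); (11,7,out); (11,9,out); (14,9,out); (22,6,on); (23,6,on); (27,7,on); (28,9,on)
final:
nodes: 1:P, 4:P, 6:P, 7:P, 9:P, 11:t1, 13:t2, 14:t3, 22:tok, 23:tok, 27:tok, 28:tok
edges: (1,13,in); (4,11,in); (7,13,in); (7,14,in); (11,7,out); (11,9,out); (14,9,out); (22,6,on); (23,6,on); (27,7,on); (28,9,on)


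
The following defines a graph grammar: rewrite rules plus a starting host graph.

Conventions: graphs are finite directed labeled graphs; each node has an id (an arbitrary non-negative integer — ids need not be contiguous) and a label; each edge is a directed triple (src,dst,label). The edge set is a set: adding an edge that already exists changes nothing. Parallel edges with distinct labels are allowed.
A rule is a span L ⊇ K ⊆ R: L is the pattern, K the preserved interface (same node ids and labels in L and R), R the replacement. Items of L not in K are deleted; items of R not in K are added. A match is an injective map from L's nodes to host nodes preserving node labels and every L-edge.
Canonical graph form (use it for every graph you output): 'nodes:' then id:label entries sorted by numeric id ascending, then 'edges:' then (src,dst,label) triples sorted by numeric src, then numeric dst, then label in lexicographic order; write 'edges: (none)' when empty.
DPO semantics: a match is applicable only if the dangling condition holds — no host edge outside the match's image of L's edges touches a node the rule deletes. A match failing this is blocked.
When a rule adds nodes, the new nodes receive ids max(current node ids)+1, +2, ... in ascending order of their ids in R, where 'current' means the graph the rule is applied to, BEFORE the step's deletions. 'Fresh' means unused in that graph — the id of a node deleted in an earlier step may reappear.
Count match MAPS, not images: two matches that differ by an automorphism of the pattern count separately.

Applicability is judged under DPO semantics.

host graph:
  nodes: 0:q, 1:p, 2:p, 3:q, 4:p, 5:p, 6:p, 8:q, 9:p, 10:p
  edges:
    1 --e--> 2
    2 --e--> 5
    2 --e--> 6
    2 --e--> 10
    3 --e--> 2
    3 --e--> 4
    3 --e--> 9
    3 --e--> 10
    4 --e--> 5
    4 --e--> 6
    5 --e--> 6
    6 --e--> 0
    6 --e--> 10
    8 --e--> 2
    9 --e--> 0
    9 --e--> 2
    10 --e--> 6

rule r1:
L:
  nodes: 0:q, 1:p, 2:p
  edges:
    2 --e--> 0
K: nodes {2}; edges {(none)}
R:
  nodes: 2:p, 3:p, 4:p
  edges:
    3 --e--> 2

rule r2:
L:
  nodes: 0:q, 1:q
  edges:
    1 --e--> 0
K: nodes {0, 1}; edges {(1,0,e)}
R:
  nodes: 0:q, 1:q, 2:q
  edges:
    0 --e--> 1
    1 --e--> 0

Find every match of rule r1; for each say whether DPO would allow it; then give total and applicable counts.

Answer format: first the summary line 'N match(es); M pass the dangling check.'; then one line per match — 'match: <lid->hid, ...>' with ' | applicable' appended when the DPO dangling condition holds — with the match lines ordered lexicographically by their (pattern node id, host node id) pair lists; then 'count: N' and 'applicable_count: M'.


12 match(es); 0 pass the dangling check.
match: 0->0, 1->1, 2->6
match: 0->0, 1->1, 2->9
match: 0->0, 1->2, 2->6
match: 0->0, 1->2, 2->9
match: 0->0, 1->4, 2->6
match: 0->0, 1->4, 2->9
match: 0->0, 1->5, 2->6
match: 0->0, 1->5, 2->9
match: 0->0, 1->6, 2->9
match: 0->0, 1->9, 2->6
match: 0->0, 1->10, 2->6
match: 0->0, 1->10, 2->9
count: 12
applicable_count: 0


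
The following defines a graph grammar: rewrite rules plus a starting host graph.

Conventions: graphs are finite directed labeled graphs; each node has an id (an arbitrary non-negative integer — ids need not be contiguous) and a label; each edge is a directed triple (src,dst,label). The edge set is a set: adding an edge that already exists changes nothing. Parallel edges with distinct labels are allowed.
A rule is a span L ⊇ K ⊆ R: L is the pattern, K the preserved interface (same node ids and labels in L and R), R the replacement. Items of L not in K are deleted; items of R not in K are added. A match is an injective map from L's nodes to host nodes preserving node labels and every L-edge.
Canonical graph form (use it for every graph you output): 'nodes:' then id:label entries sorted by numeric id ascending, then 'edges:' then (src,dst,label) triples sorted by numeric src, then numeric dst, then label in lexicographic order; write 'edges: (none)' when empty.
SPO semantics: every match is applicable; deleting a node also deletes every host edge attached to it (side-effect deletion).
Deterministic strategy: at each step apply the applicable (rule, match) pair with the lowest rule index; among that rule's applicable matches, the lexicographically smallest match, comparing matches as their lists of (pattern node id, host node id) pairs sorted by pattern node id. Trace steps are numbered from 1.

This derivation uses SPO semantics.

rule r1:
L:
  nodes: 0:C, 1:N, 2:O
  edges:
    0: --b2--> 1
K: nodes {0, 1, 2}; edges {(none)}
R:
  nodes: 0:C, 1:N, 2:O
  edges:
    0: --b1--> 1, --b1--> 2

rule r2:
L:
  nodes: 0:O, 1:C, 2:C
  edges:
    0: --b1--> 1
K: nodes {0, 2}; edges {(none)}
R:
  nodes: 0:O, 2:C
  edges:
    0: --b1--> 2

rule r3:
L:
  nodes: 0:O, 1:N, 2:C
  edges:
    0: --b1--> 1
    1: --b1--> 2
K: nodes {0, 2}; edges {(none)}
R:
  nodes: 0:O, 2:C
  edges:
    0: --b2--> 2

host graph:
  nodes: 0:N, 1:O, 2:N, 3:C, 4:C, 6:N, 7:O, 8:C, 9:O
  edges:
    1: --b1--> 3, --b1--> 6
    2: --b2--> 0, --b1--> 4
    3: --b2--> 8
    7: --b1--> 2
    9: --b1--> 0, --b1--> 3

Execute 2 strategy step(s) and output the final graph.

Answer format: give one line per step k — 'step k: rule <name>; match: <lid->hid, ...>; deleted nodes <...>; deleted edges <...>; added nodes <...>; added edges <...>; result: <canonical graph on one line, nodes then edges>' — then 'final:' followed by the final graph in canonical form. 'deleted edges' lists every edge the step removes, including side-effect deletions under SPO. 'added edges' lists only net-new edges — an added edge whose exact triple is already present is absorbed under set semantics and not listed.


step 1: rule r2; match: 0->1, 1->3, 2->4; deleted nodes 3; deleted edges (1,3,b1); (3,8,b2); (9,3,b1); added nodes (none); added edges (1,4,b1); result: nodes: 0:N, 1:O, 2:N, 4:C, 6:N, 7:O, 8:C, 9:O edges: (1,4,b1); (1,6,b1); (2,0,b2); (2,4,b1); (7,2,b1); (9,0,b1)
step 2: rule r2; match: 0->1, 1->4, 2->8; deleted nodes 4; deleted edges (1,4,b1); (2,4,b1); added nodes (none); added edges (1,8,b1); result: nodes: 0:N, 1:O, 2:N, 6:N, 7:O, 8:C, 9:O edges: (1,6,b1); (1,8,b1); (2,0,b2); (7,2,b1); (9,0,b1)
final:
nodes: 0:N, 1:O, 2:N, 6:N, 7:O, 8:C, 9:O
edges: (1,6,b1); (1,8,b1); (2,0,b2); (7,2,b1); (9,0,b1)


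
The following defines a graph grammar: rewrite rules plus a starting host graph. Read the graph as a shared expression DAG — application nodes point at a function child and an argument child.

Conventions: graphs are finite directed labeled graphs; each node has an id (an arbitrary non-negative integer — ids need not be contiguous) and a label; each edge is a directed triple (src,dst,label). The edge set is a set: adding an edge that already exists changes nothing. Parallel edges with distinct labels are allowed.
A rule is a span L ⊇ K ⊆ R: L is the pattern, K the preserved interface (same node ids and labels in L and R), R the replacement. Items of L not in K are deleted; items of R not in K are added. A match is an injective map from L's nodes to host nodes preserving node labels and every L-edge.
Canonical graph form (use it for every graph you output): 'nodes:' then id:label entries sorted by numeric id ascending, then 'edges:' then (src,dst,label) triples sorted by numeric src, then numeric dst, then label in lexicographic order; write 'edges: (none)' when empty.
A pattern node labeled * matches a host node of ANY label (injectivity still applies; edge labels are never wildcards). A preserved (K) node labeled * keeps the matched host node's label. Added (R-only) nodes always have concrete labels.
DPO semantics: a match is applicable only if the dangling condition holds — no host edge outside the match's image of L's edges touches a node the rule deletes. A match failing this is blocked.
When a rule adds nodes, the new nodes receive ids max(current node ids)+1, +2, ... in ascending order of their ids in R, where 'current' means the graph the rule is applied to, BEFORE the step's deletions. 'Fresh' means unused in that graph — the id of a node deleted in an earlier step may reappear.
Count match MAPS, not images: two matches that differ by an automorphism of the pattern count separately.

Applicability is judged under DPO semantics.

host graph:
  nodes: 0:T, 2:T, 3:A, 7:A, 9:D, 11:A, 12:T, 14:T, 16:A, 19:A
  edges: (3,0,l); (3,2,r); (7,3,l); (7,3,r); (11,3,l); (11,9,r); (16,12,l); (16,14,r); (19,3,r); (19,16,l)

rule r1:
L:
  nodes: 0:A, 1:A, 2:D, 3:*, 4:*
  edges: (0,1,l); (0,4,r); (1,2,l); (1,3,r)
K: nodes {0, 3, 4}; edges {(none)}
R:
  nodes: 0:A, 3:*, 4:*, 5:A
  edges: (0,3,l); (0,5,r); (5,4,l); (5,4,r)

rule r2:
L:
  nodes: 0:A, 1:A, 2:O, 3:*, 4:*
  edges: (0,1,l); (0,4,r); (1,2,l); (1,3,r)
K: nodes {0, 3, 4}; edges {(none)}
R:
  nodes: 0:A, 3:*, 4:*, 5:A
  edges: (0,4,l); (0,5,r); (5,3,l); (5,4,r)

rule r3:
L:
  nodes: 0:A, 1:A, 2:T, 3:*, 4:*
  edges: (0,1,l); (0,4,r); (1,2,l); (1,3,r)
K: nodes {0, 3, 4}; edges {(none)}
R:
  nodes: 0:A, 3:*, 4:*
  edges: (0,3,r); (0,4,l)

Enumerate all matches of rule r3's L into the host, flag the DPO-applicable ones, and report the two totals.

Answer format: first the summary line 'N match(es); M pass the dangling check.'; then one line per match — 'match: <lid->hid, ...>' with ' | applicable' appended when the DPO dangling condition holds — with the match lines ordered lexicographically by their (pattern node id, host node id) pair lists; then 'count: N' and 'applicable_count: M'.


2 match(es); 1 pass the dangling check.
match: 0->11, 1->3, 2->0, 3->2, 4->9
match: 0->19, 1->16, 2->12, 3->14, 4->3 | applicable
count: 2
applicable_count: 1


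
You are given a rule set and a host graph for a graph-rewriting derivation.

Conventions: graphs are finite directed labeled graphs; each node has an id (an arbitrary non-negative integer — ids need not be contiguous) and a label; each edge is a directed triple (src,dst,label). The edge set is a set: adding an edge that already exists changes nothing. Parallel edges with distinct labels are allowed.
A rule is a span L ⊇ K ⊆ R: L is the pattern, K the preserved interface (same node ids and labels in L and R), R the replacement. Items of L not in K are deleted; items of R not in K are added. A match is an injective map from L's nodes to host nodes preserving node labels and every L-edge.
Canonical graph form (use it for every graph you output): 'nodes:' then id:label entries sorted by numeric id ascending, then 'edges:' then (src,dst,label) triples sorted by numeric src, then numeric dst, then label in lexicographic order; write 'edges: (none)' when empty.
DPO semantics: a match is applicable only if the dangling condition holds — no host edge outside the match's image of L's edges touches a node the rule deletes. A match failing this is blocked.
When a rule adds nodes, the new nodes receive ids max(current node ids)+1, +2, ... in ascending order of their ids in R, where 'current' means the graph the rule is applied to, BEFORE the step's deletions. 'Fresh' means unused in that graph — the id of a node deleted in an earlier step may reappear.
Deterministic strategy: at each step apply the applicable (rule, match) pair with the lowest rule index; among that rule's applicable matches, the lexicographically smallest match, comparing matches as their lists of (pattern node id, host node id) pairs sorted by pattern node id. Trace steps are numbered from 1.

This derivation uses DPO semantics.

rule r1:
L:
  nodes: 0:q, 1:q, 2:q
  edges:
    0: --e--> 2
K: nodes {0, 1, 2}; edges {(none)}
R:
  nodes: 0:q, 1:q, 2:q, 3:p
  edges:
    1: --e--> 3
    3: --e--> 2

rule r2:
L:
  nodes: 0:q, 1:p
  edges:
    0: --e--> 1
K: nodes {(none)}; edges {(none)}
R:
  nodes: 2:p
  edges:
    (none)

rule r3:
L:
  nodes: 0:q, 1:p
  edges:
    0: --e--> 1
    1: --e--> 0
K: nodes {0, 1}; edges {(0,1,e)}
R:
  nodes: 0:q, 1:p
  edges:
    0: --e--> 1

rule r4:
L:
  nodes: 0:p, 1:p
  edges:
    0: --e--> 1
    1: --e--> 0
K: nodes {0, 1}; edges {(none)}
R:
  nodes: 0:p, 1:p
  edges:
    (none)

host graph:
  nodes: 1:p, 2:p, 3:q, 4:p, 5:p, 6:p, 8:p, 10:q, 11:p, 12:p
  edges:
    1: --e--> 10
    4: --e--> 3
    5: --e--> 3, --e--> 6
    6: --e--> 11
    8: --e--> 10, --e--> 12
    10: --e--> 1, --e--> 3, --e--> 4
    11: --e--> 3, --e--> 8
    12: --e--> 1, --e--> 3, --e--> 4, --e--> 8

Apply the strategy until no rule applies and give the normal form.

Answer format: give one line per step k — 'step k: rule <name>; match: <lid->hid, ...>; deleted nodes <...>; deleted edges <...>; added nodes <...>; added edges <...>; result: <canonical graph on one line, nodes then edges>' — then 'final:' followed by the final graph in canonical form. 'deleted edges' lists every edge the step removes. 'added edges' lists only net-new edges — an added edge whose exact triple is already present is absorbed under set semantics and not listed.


step 1: rule r3; match: 0->10, 1->1; deleted nodes (none); deleted edges (1,10,e); added nodes (none); added edges (none); result: nodes: 1:p, 2:p, 3:q, 4:p, 5:p, 6:p, 8:p, 10:q, 11:p, 12:p edges: (4,3,e); (5,3,e); (5,6,e); (6,11,e); (8,10,e); (8,12,e); (10,1,e); (10,3,e); (10,4,e); (11,3,e); (11,8,e); (12,1,e); (12,3,e); (12,4,e); (12,8,e)
step 2: rule r4; match: 0->8, 1->12; deleted nodes (none); deleted edges (8,12,e); (12,8,e); added nodes (none); added edges (none); result: nodes: 1:p, 2:p, 3:q, 4:p, 5:p, 6:p, 8:p, 10:q, 11:p, 12:p edges: (4,3,e); (5,3,e); (5,6,e); (6,11,e); (8,10,e); (10,1,e); (10,3,e); (10,4,e); (11,3,e); (11,8,e); (12,1,e); (12,3,e); (12,4,e)
final:
nodes: 1:p, 2:p, 3:q, 4:p, 5:p, 6:p, 8:p, 10:q, 11:p, 12:p
edges: (4,3,e); (5,3,e); (5,6,e); (6,11,e); (8,10,e); (10,1,e); (10,3,e); (10,4,e); (11,3,e); (11,8,e); (12,1,e); (12,3,e); (12,4,e)


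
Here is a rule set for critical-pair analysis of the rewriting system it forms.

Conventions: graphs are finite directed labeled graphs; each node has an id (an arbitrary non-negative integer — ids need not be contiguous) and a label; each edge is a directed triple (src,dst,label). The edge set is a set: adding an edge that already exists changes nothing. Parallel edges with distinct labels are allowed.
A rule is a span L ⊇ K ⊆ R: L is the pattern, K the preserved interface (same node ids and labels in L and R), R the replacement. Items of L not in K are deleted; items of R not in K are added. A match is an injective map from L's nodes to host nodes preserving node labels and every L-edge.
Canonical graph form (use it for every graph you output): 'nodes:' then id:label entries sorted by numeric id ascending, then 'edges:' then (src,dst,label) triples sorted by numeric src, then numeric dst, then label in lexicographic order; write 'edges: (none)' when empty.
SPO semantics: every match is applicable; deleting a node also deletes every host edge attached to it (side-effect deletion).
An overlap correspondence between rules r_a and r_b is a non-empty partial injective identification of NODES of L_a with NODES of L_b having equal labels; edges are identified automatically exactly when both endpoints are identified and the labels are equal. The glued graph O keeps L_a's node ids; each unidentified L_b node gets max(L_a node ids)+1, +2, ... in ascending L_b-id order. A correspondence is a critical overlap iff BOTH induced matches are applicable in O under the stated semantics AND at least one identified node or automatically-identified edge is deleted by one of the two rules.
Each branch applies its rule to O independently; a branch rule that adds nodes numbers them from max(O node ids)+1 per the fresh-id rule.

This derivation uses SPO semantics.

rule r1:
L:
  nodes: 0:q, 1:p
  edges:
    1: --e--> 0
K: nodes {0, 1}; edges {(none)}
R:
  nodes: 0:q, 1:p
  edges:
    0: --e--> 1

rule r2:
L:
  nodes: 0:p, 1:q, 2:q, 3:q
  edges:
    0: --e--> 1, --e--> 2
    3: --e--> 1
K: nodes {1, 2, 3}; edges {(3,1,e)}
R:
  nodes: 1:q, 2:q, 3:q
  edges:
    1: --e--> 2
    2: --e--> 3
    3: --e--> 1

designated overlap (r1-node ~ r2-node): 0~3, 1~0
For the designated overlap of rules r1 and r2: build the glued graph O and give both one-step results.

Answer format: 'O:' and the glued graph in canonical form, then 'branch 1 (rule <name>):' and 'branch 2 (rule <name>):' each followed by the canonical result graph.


O:
nodes: 0:q, 1:p, 2:q, 3:q
edges: (0,2,e); (1,0,e); (1,2,e); (1,3,e)
branch 1 (rule r1):
nodes: 0:q, 1:p, 2:q, 3:q
edges: (0,1,e); (0,2,e); (1,2,e); (1,3,e)
branch 2 (rule r2):
nodes: 0:q, 2:q, 3:q
edges: (0,2,e); (2,3,e); (3,0,e)


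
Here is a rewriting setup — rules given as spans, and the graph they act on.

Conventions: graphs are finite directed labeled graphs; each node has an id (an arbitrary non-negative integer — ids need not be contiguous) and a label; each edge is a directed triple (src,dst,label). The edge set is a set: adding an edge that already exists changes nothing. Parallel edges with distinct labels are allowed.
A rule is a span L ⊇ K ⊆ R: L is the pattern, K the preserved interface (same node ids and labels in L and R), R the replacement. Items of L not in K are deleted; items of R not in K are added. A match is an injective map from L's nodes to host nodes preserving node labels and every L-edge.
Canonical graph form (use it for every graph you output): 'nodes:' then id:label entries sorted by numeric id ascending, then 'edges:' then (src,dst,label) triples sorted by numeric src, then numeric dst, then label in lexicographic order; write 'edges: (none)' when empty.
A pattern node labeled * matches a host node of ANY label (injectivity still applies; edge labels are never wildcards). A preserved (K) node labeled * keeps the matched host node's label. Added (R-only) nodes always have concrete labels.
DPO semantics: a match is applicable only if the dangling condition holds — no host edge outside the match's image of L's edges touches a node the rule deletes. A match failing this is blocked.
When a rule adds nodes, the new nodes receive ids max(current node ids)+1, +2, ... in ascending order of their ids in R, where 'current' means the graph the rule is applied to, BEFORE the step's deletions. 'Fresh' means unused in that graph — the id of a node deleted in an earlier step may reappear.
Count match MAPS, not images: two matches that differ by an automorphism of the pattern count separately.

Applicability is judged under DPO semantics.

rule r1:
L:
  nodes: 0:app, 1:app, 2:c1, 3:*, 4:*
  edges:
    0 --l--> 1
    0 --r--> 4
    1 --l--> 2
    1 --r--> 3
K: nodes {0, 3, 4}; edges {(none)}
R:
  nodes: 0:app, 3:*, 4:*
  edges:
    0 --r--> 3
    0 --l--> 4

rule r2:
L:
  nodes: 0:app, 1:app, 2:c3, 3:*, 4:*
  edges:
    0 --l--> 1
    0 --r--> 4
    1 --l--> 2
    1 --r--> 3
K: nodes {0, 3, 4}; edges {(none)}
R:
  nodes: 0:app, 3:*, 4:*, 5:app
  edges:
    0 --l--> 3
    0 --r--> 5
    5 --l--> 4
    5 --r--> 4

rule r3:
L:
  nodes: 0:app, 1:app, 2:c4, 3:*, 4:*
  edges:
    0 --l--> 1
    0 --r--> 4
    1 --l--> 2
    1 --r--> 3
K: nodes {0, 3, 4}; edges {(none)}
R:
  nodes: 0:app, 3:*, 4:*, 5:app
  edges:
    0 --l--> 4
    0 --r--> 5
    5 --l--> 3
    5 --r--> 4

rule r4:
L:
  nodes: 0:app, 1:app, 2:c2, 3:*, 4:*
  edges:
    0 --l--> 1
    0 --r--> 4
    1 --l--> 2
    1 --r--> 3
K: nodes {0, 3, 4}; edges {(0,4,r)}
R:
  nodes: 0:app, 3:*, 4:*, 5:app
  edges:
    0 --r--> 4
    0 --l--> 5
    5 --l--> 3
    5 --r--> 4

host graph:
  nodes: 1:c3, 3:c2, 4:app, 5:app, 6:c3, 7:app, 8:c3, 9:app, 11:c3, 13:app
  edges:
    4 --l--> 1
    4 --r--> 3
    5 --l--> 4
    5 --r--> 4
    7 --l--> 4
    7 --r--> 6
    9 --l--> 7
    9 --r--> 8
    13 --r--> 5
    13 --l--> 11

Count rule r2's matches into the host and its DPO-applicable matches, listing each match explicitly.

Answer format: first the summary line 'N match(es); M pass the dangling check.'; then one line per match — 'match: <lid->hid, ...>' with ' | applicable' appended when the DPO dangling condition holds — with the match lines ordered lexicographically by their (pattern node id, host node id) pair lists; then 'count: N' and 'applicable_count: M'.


1 match(es); 0 pass the dangling check.
match: 0->7, 1->4, 2->1, 3->3, 4->6
count: 1
applicable_count: 0


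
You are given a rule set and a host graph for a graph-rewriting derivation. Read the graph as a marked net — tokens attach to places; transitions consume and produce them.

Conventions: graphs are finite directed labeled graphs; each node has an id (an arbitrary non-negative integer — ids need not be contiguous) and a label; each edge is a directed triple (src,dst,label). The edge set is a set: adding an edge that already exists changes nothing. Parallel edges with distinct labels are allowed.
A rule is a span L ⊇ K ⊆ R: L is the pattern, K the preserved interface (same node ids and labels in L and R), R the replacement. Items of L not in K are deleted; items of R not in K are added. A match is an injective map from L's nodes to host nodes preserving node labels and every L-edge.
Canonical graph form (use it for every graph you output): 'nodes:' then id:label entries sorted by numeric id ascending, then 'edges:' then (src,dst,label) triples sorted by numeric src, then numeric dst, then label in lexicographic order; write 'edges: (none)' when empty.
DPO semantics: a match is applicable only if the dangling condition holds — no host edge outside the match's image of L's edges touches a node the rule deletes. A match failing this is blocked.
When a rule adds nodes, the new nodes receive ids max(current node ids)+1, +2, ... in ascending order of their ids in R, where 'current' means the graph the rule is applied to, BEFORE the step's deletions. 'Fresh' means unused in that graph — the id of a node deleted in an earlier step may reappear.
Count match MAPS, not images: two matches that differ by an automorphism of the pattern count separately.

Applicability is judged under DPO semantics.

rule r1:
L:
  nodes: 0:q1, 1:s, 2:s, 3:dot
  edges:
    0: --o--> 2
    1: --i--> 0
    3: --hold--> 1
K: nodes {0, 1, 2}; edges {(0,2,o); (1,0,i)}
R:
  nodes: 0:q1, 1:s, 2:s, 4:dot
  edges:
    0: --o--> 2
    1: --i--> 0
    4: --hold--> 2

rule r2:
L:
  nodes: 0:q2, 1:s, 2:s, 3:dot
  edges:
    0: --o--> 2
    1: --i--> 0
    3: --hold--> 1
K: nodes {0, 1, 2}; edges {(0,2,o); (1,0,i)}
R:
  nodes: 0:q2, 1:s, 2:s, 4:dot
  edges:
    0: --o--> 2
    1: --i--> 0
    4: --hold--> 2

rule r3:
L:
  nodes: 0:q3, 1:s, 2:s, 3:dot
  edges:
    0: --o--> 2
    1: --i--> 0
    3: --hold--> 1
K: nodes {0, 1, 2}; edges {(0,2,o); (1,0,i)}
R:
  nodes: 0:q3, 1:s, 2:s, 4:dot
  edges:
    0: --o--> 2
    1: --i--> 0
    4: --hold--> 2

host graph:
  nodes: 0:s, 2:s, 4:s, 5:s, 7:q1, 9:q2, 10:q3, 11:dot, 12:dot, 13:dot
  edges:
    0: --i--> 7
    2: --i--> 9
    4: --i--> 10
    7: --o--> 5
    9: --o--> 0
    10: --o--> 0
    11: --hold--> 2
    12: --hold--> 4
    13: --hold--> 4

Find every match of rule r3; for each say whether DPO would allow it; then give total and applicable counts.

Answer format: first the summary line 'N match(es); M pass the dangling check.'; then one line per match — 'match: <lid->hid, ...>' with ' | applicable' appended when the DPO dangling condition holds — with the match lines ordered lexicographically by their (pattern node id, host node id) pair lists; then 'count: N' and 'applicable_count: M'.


2 match(es); 2 pass the dangling check.
match: 0->10, 1->4, 2->0, 3->12 | applicable
match: 0->10, 1->4, 2->0, 3->13 | applicable
count: 2
applicable_count: 2


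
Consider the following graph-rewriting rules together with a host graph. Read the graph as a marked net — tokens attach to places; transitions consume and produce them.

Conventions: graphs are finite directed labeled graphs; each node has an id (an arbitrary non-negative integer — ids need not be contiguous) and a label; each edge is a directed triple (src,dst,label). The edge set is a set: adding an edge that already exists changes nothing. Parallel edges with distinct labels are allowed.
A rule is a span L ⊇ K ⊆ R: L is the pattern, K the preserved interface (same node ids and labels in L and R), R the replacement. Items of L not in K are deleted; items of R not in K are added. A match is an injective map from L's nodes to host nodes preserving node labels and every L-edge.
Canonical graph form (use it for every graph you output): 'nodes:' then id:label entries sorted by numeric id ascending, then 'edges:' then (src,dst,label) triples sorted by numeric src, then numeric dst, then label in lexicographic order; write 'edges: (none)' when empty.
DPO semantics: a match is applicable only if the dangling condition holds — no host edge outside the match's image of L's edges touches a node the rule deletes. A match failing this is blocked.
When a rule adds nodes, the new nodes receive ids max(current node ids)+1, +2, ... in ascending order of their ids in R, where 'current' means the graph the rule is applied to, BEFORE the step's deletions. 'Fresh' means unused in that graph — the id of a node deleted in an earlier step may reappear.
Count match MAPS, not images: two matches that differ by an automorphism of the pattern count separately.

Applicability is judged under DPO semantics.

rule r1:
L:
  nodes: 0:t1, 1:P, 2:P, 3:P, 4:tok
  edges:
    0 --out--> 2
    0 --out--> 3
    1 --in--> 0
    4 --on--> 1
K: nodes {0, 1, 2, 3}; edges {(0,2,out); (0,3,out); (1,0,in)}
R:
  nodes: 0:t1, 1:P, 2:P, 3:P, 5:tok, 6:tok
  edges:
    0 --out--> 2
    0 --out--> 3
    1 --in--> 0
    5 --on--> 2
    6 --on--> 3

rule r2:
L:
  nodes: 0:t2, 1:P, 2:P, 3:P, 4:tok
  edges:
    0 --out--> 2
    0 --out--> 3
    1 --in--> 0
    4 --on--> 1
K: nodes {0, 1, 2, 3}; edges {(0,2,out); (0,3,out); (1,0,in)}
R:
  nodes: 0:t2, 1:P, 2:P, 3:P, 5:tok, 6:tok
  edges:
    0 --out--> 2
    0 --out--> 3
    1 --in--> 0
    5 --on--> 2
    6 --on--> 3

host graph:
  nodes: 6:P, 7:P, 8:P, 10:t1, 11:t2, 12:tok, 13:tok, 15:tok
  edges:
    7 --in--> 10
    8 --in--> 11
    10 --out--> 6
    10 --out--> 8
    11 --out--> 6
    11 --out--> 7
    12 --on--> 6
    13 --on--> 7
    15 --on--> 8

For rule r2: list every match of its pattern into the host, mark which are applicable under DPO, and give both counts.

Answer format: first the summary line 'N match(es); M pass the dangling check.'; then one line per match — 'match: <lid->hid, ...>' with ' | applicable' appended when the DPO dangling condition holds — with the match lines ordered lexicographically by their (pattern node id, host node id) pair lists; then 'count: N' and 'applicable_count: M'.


2 match(es); 2 pass the dangling check.
match: 0->11, 1->8, 2->6, 3->7, 4->15 | applicable
match: 0->11, 1->8, 2->7, 3->6, 4->15 | applicable
count: 2
applicable_count: 2


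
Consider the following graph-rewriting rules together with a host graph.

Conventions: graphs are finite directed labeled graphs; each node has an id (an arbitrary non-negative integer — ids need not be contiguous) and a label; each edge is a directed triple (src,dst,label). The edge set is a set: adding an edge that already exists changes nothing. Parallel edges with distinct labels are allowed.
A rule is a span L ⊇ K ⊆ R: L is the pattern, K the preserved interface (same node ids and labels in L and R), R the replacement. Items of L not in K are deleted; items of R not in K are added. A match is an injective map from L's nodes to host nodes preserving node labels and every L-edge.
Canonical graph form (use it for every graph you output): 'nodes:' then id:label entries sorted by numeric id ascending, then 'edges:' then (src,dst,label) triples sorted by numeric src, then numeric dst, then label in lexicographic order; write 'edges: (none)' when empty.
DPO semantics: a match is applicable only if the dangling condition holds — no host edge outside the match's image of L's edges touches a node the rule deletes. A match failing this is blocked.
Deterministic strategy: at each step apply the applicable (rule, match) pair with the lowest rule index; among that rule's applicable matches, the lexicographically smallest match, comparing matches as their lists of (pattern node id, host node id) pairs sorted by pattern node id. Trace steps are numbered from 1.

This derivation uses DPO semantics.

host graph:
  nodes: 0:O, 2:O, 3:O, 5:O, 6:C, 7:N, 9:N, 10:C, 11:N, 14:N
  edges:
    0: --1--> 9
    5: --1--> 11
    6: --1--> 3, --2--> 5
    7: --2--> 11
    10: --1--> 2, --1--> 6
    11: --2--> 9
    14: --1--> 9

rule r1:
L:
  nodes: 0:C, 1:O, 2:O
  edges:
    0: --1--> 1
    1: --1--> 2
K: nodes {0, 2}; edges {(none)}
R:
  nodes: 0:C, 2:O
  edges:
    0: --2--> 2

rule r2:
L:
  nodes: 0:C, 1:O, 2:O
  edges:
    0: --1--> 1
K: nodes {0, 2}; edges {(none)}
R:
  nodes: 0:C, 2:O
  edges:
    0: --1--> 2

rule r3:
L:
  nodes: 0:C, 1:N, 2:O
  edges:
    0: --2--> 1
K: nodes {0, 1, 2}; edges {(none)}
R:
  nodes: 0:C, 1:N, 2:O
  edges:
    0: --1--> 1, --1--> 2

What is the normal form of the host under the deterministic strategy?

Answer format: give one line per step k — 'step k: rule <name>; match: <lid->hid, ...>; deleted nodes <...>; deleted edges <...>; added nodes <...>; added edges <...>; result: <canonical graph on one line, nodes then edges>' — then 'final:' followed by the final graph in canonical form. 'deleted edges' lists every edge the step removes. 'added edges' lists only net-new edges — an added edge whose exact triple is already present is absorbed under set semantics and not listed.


step 1: rule r2; match: 0->6, 1->3, 2->0; deleted nodes 3; deleted edges (6,3,1); added nodes (none); added edges (6,0,1); result: nodes: 0:O, 2:O, 5:O, 6:C, 7:N, 9:N, 10:C, 11:N, 14:N edges: (0,9,1); (5,11,1); (6,0,1); (6,5,2); (7,11,2); (10,2,1); (10,6,1); (11,9,2); (14,9,1)
step 2: rule r2; match: 0->10, 1->2, 2->0; deleted nodes 2; deleted edges (10,2,1); added nodes (none); added edges (10,0,1); result: nodes: 0:O, 5:O, 6:C, 7:N, 9:N, 10:C, 11:N, 14:N edges: (0,9,1); (5,11,1); (6,0,1); (6,5,2); (7,11,2); (10,0,1); (10,6,1); (11,9,2); (14,9,1)
final:
nodes: 0:O, 5:O, 6:C, 7:N, 9:N, 10:C, 11:N, 14:N
edges: (0,9,1); (5,11,1); (6,0,1); (6,5,2); (7,11,2); (10,0,1); (10,6,1); (11,9,2); (14,9,1)
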